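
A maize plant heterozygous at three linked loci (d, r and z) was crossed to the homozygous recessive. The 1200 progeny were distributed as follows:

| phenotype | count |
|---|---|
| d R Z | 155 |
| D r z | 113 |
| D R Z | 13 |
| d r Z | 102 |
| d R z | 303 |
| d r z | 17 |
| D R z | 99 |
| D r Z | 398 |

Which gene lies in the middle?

r

The two most frequent reciprocal classes, d R z and D r Z, are the parental types, so the F1 was d R z / D r Z.
The two rarest classes, d r z and D R Z, are the double crossovers. Comparing them with the parentals, only the r allele has switched, so r is the middle locus and the order is z – r – d.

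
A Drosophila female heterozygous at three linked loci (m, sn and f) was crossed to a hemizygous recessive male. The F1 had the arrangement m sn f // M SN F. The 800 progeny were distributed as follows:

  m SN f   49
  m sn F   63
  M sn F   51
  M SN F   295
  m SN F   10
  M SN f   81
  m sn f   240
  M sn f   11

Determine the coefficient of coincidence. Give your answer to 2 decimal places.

0.84

The two rarest classes, M sn f and m SN F, are the double crossovers. Comparing them with the parentals, only the m allele has switched, so m is the middle locus and the order is sn – m – f.
sn–m: (100 + 21)/800 = 0.1512; m–f: (144 + 21)/800 = 0.2062.
Expected DCO frequency = 0.1512 × 0.2062 ≈ 0.03118; observed = 21/800 ≈ 0.02625.
Coefficient of coincidence = 0.02625/0.03118 ≈ 0.84.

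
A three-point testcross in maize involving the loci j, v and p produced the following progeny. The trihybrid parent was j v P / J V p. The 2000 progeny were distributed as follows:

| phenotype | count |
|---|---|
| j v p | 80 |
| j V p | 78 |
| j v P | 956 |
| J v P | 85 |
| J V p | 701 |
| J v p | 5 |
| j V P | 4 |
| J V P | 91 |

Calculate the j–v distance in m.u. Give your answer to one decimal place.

The two rarest classes, j V P and J v p, are the double crossovers. Comparing them with the parentals, only the v allele has switched, so v is the middle locus and the order is j – v – p.
Crossovers in the j–v interval produce the single-crossover classes J v P and j V p (85 + 78 = 163) plus the double crossovers (9).
RF(j–v) = (163 + 9) / 2000 = 172/2000 = 0.0860 → 8.6 m.u.

8.6 m.u.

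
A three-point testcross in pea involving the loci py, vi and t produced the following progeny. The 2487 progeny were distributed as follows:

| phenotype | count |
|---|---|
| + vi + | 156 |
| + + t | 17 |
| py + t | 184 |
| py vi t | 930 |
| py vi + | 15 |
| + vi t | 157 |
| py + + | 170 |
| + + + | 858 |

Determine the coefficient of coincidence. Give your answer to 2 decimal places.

0.60

The two most frequent reciprocal classes, py vi t and + + +, are the parental types, so the F1 was py vi t / + + +.
The two rarest classes, py vi + and + + t, are the double crossovers. Comparing them with the parentals, only the t allele has switched, so t is the middle locus and the order is py – t – vi.
py–t: (327 + 32)/2487 = 0.1444; t–vi: (340 + 32)/2487 = 0.1496.
Expected DCO frequency = 0.1444 × 0.1496 ≈ 0.02160; observed = 32/2487 ≈ 0.01287.
Coefficient of coincidence = 0.01287/0.02160 ≈ 0.60.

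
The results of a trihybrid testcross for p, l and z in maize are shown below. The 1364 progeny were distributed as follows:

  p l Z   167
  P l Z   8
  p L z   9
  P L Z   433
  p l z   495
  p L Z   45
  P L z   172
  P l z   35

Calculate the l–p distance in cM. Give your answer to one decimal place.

The two most frequent reciprocal classes, P L Z and p l z, are the parental types, so the F1 was P L Z / p l z.
The two rarest classes, P l Z and p L z, are the double crossovers. Comparing them with the parentals, only the l allele has switched, so l is the middle locus and the order is z – l – p.
Crossovers in the l–p interval produce the single-crossover classes p L Z and P l z (45 + 35 = 80) plus the double crossovers (17).
RF(l–p) = (80 + 17) / 1364 = 97/1364 = 0.0711 → 7.1 cM.

7.1 cM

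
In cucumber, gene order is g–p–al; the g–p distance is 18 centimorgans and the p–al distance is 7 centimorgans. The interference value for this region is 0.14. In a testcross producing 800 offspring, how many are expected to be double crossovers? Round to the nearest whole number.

9

Map distances give recombination frequencies of 0.180 and 0.070 for the two intervals.
With interference 0.14 (so coincidence = 0.86), expected double-crossover frequency = 0.180 × 0.070 × 0.86 = 0.01084.
Expected number = 0.01084 × 800 = 8.67 ≈ 9.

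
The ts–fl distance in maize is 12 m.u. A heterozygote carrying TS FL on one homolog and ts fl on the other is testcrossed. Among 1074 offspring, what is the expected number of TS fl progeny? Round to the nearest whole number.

64

A map distance of 12 m.u. corresponds to a recombination frequency of 0.120.
The F1 is TS FL / ts fl, so TS fl is a recombinant gamete class with expected frequency r/2 = 0.120/2 = 0.0600.
Expected number = 0.0600 × 1074 = 64.44 ≈ 64.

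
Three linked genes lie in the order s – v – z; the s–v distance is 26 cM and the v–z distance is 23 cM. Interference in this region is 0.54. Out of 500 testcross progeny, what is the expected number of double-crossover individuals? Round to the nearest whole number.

Map distances give recombination frequencies of 0.260 and 0.230 for the two intervals.
With interference 0.54 (so coincidence = 0.46), expected double-crossover frequency = 0.260 × 0.230 × 0.46 = 0.02751.
Expected number = 0.02751 × 500 = 13.75 ≈ 14.

14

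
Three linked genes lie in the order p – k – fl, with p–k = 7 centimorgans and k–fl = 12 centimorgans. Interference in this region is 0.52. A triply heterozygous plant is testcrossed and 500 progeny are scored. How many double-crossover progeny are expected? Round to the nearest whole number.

2

Map distances give recombination frequencies of 0.070 and 0.120 for the two intervals.
With interference 0.52 (so coincidence = 0.48), expected double-crossover frequency = 0.070 × 0.120 × 0.48 = 0.00403.
Expected number = 0.00403 × 500 = 2.02 ≈ 2.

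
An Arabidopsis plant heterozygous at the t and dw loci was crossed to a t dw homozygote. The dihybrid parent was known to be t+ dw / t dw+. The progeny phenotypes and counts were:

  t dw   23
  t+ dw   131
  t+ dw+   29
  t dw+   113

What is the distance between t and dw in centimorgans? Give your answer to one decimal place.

The recombinant classes are t+ dw+ and t dw: 29 + 23 = 52.
Recombination frequency = 52/296 = 0.1757 ≈ 17.6%, i.e. 17.6 centimorgans.

17.6 centimorgans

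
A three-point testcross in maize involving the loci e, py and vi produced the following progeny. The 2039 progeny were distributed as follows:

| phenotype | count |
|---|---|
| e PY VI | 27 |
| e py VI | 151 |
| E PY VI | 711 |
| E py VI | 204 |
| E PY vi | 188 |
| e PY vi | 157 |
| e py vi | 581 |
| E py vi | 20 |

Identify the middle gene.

e

The two most frequent reciprocal classes, E PY VI and e py vi, are the parental types, so the F1 was E PY VI / e py vi.
The two rarest classes, e PY VI and E py vi, are the double crossovers. Comparing them with the parentals, only the e allele has switched, so e is the middle locus and the order is vi – e – py.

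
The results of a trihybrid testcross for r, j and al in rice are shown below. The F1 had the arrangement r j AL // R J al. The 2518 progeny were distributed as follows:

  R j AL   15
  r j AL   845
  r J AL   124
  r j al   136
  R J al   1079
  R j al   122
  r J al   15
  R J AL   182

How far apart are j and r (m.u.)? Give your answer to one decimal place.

11.0 m.u.

The two rarest classes, R j AL and r J al, are the double crossovers. Comparing them with the parentals, only the r allele has switched, so r is the middle locus and the order is al – r – j.
Crossovers in the r–j interval produce the single-crossover classes r J AL and R j al (124 + 122 = 246) plus the double crossovers (30).
RF(r–j) = (246 + 30) / 2518 = 276/2518 = 0.1096 → 11.0 m.u.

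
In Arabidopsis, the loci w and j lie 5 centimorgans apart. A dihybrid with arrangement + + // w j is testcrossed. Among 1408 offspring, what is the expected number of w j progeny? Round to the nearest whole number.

669

A map distance of 5 centimorgans corresponds to a recombination frequency of 0.050.
The F1 is + + / w j, so w j is a parental gamete class with expected frequency (1 − r)/2 = 0.950/2 = 0.4750.
Expected number = 0.4750 × 1408 = 668.80 ≈ 669.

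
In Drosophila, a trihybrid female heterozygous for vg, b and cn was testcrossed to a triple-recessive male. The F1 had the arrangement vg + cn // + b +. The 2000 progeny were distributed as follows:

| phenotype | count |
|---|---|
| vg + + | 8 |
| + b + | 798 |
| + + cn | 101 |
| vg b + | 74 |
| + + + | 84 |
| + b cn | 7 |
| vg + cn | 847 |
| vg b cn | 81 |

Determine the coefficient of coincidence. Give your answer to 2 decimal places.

The two rarest classes, vg + + and + b cn, are the double crossovers. Comparing them with the parentals, only the cn allele has switched, so cn is the middle locus and the order is b – cn – vg.
b–cn: (165 + 15)/2000 = 0.0900; cn–vg: (175 + 15)/2000 = 0.0950.
Expected DCO frequency = 0.0900 × 0.0950 ≈ 0.00855; observed = 15/2000 ≈ 0.00750.
Coefficient of coincidence = 0.00750/0.00855 ≈ 0.88.

0.88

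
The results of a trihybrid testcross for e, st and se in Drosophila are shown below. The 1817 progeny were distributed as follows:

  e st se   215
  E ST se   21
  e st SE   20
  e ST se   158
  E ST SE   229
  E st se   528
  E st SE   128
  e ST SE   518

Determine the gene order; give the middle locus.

st

The two most frequent reciprocal classes, e ST SE and E st se, are the parental types, so the F1 was e ST SE / E st se.
The two rarest classes, e st SE and E ST se, are the double crossovers. Comparing them with the parentals, only the st allele has switched, so st is the middle locus and the order is e – st – se.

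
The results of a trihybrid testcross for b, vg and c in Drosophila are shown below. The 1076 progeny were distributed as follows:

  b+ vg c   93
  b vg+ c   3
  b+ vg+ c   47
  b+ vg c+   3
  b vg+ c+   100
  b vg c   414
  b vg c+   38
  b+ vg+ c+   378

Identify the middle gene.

The two most frequent reciprocal classes, b+ vg+ c+ and b vg c, are the parental types, so the F1 was b+ vg+ c+ / b vg c.
The two rarest classes, b+ vg c+ and b vg+ c, are the double crossovers. Comparing them with the parentals, only the vg allele has switched, so vg is the middle locus and the order is b – vg – c.

vg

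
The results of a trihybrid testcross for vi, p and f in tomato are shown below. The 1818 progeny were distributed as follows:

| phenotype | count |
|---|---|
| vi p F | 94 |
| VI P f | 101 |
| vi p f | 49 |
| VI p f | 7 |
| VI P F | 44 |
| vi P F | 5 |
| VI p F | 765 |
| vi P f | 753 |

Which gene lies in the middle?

f

The two most frequent reciprocal classes, vi P f and VI p F, are the parental types, so the F1 was vi P f / VI p F.
The two rarest classes, vi P F and VI p f, are the double crossovers. Comparing them with the parentals, only the f allele has switched, so f is the middle locus and the order is p – f – vi.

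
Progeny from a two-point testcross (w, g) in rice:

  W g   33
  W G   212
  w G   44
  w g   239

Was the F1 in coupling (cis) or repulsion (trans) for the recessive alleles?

The two most frequent classes are W G (212) and w g (239); these are the parental (non-recombinant) types.
So the F1 carried W G on one chromosome and w g on the other — the recessive alleles are on the same chromosome (cis / coupling).

cis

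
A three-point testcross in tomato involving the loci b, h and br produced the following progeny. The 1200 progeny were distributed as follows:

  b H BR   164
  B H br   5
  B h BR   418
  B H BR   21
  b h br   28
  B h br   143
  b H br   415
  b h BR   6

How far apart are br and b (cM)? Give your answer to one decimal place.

The two most frequent reciprocal classes, B h BR and b H br, are the parental types, so the F1 was B h BR / b H br.
The two rarest classes, b h BR and B H br, are the double crossovers. Comparing them with the parentals, only the b allele has switched, so b is the middle locus and the order is br – b – h.
Crossovers in the br–b interval produce the single-crossover classes B h br and b H BR (143 + 164 = 307) plus the double crossovers (11).
RF(br–b) = (307 + 11) / 1200 = 318/1200 = 0.2650 → 26.5 cM.

26.5 cM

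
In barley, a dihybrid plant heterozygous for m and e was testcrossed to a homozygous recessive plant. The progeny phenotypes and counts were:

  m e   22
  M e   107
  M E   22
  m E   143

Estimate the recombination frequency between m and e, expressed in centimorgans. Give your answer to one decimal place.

The two most frequent classes, M e (107) and m E (143), are the parental types, so the F1 was M e / m E.
The recombinant classes are M E and m e: 22 + 22 = 44.
Recombination frequency = 44/294 = 0.1497 ≈ 15.0%, i.e. 15.0 centimorgans.

15.0 centimorgans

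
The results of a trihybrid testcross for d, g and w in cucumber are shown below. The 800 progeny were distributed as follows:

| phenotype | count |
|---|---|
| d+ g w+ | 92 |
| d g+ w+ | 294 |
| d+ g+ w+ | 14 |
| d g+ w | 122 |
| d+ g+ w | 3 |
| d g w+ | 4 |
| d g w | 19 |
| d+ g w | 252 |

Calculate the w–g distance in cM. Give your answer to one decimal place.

The two most frequent reciprocal classes, d+ g w and d g+ w+, are the parental types, so the F1 was d+ g w / d g+ w+.
The two rarest classes, d+ g+ w and d g w+, are the double crossovers. Comparing them with the parentals, only the g allele has switched, so g is the middle locus and the order is w – g – d.
Crossovers in the w–g interval produce the single-crossover classes d+ g w+ and d g+ w (92 + 122 = 214) plus the double crossovers (7).
RF(w–g) = (214 + 7) / 800 = 221/800 = 0.2762 → 27.6 cM.

27.6 cM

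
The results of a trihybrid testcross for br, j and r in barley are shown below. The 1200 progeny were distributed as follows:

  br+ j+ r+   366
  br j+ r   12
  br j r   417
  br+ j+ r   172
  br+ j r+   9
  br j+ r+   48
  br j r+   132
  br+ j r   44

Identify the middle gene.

j

The two most frequent reciprocal classes, br j r and br+ j+ r+, are the parental types, so the F1 was br j r / br+ j+ r+.
The two rarest classes, br j+ r and br+ j r+, are the double crossovers. Comparing them with the parentals, only the j allele has switched, so j is the middle locus and the order is br – j – r.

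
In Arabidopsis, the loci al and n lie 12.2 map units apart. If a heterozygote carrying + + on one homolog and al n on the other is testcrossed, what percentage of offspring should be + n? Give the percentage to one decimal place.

A map distance of 12.2 map units corresponds to a recombination frequency of 0.122.
The F1 is + + / al n, so + n is a recombinant gamete class with expected frequency r/2 = 0.122/2 = 0.0610.
That is 0.0610 = 6.1% of the progeny.

6.1%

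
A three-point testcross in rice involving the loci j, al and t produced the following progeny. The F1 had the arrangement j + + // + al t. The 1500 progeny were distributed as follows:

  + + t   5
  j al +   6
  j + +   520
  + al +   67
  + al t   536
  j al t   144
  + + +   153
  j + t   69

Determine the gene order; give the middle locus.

The two rarest classes, j al + and + + t, are the double crossovers. Comparing them with the parentals, only the al allele has switched, so al is the middle locus and the order is j – al – t.

al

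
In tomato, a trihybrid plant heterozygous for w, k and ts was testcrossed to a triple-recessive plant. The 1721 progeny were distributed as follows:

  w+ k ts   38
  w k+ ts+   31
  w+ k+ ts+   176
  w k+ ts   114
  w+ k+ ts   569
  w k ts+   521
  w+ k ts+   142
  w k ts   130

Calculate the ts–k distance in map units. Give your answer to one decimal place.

The two most frequent reciprocal classes, w k ts+ and w+ k+ ts, are the parental types, so the F1 was w k ts+ / w+ k+ ts.
The two rarest classes, w k+ ts+ and w+ k ts, are the double crossovers. Comparing them with the parentals, only the k allele has switched, so k is the middle locus and the order is ts – k – w.
Crossovers in the ts–k interval produce the single-crossover classes w k ts and w+ k+ ts+ (130 + 176 = 306) plus the double crossovers (69).
RF(ts–k) = (306 + 69) / 1721 = 375/1721 = 0.2179 → 21.8 map units.

21.8 map units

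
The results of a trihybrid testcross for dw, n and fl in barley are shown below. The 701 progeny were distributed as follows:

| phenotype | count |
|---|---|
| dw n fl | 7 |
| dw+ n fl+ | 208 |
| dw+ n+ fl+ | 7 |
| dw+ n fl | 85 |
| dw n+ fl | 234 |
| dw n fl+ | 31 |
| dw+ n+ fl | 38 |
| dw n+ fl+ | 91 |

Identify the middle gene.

n

The two most frequent reciprocal classes, dw n+ fl and dw+ n fl+, are the parental types, so the F1 was dw n+ fl / dw+ n fl+.
The two rarest classes, dw n fl and dw+ n+ fl+, are the double crossovers. Comparing them with the parentals, only the n allele has switched, so n is the middle locus and the order is fl – n – dw.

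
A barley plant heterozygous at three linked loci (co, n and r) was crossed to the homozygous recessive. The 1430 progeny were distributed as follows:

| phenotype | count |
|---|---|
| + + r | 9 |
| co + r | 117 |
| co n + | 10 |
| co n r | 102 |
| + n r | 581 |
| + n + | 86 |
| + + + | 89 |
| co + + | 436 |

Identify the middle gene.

n

The two most frequent reciprocal classes, co + + and + n r, are the parental types, so the F1 was co + + / + n r.
The two rarest classes, co n + and + + r, are the double crossovers. Comparing them with the parentals, only the n allele has switched, so n is the middle locus and the order is co – n – r.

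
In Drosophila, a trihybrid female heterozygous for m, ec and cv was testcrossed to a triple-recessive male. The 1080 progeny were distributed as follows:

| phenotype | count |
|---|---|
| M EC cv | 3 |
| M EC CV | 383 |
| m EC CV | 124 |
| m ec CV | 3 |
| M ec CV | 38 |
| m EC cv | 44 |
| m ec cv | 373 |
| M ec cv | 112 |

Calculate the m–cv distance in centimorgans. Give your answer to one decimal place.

22.4 centimorgans

The two most frequent reciprocal classes, M EC CV and m ec cv, are the parental types, so the F1 was M EC CV / m ec cv.
The two rarest classes, M EC cv and m ec CV, are the double crossovers. Comparing them with the parentals, only the cv allele has switched, so cv is the middle locus and the order is m – cv – ec.
Crossovers in the m–cv interval produce the single-crossover classes m EC CV and M ec cv (124 + 112 = 236) plus the double crossovers (6).
RF(m–cv) = (236 + 6) / 1080 = 242/1080 = 0.2241 → 22.4 centimorgans.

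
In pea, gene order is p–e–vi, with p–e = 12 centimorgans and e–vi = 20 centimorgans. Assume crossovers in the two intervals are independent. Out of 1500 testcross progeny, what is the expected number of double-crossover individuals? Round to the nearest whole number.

Map distances give recombination frequencies of 0.120 and 0.200 for the two intervals.
With no interference, expected double-crossover frequency = 0.120 × 0.200 = 0.02400.
Expected number = 0.02400 × 1500 = 36.00 ≈ 36.

36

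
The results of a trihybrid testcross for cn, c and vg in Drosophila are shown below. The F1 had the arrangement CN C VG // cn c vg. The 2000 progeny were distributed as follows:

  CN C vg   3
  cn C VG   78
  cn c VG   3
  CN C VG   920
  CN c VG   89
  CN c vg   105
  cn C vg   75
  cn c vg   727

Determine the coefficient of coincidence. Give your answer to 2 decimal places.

The two rarest classes, CN C vg and cn c VG, are the double crossovers. Comparing them with the parentals, only the vg allele has switched, so vg is the middle locus and the order is cn – vg – c.
cn–vg: (183 + 6)/2000 = 0.0945; vg–c: (164 + 6)/2000 = 0.0850.
Expected DCO frequency = 0.0945 × 0.0850 ≈ 0.00803; observed = 6/2000 ≈ 0.00300.
Coefficient of coincidence = 0.00300/0.00803 ≈ 0.37.

0.37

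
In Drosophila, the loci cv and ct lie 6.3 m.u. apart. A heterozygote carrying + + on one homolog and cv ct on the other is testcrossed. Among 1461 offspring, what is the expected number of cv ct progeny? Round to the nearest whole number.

684

A map distance of 6.3 m.u. corresponds to a recombination frequency of 0.063.
The F1 is + + / cv ct, so cv ct is a parental gamete class with expected frequency (1 − r)/2 = 0.937/2 = 0.4685.
Expected number = 0.4685 × 1461 = 684.48 ≈ 684.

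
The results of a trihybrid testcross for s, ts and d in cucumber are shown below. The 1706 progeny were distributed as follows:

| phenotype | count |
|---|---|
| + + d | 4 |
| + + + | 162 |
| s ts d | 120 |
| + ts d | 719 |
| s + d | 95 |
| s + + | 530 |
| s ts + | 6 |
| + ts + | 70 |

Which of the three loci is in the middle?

ts

The two most frequent reciprocal classes, s + + and + ts d, are the parental types, so the F1 was s + + / + ts d.
The two rarest classes, s ts + and + + d, are the double crossovers. Comparing them with the parentals, only the ts allele has switched, so ts is the middle locus and the order is d – ts – s.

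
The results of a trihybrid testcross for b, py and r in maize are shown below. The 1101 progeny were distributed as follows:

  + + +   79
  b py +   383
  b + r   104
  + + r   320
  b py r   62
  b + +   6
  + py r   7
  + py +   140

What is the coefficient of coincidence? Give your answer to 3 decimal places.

0.362

The two most frequent reciprocal classes, b py + and + + r, are the parental types, so the F1 was b py + / + + r.
The two rarest classes, b + + and + py r, are the double crossovers. Comparing them with the parentals, only the py allele has switched, so py is the middle locus and the order is b – py – r.
b–py: (244 + 13)/1101 = 0.2334; py–r: (141 + 13)/1101 = 0.1399.
Expected DCO frequency = 0.2334 × 0.1399 ≈ 0.03265; observed = 13/1101 ≈ 0.01181.
Coefficient of coincidence = 0.01181/0.03265 ≈ 0.362.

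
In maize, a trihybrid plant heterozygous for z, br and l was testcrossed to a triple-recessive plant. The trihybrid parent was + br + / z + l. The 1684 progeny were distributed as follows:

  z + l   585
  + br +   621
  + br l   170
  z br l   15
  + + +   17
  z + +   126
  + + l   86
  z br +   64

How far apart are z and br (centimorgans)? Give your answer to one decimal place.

10.8 centimorgans

The two rarest classes, + + + and z br l, are the double crossovers. Comparing them with the parentals, only the br allele has switched, so br is the middle locus and the order is z – br – l.
Crossovers in the z–br interval produce the single-crossover classes z br + and + + l (64 + 86 = 150) plus the double crossovers (32).
RF(z–br) = (150 + 32) / 1684 = 182/1684 = 0.1081 → 10.8 centimorgans.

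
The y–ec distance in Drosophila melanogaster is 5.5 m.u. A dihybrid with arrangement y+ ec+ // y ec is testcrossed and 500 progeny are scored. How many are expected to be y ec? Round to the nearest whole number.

236

A map distance of 5.5 m.u. corresponds to a recombination frequency of 0.055.
The F1 is y+ ec+ / y ec, so y ec is a parental gamete class with expected frequency (1 − r)/2 = 0.945/2 = 0.4725.
Expected number = 0.4725 × 500 = 236.25 ≈ 236.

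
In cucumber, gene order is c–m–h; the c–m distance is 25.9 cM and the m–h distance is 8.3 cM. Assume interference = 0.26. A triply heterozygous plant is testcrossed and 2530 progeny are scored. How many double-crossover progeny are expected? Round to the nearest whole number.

40

Map distances give recombination frequencies of 0.259 and 0.083 for the two intervals.
With interference 0.26 (so coincidence = 0.74), expected double-crossover frequency = 0.259 × 0.083 × 0.74 = 0.01591.
Expected number = 0.01591 × 2530 = 40.25 ≈ 40.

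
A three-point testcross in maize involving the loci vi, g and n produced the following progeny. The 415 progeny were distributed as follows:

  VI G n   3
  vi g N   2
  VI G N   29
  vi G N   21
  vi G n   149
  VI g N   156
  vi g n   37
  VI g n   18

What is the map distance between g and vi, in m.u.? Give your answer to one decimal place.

17.1 m.u.

The two most frequent reciprocal classes, vi G n and VI g N, are the parental types, so the F1 was vi G n / VI g N.
The two rarest classes, VI G n and vi g N, are the double crossovers. Comparing them with the parentals, only the vi allele has switched, so vi is the middle locus and the order is g – vi – n.
Crossovers in the g–vi interval produce the single-crossover classes vi g n and VI G N (37 + 29 = 66) plus the double crossovers (5).
RF(g–vi) = (66 + 5) / 415 = 71/415 = 0.1711 → 17.1 m.u.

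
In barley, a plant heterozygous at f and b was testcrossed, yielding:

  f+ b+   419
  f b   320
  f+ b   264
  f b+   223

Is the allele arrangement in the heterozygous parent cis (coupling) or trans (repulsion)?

cis

The two most frequent classes are f+ b+ (419) and f b (320); these are the parental (non-recombinant) types.
So the F1 carried f+ b+ on one chromosome and f b on the other — the recessive alleles are on the same chromosome (cis / coupling).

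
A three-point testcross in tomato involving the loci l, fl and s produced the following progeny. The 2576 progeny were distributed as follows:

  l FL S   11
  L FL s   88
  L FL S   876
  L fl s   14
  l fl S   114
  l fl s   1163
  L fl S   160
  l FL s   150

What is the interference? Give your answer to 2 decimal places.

0.15

The two most frequent reciprocal classes, l fl s and L FL S, are the parental types, so the F1 was l fl s / L FL S.
The two rarest classes, L fl s and l FL S, are the double crossovers. Comparing them with the parentals, only the l allele has switched, so l is the middle locus and the order is s – l – fl.
s–l: (202 + 25)/2576 = 0.0881; l–fl: (310 + 25)/2576 = 0.1300.
Expected DCO frequency = 0.0881 × 0.1300 ≈ 0.01145; observed = 25/2576 ≈ 0.00970.
Coefficient of coincidence = 0.00970/0.01145 ≈ 0.85; interference = 1 − 0.85 = 0.15.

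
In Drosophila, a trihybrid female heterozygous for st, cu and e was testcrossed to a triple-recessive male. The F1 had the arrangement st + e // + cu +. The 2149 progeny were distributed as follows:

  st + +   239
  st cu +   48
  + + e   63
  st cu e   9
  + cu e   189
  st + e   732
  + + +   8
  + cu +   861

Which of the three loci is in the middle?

The two rarest classes, st cu e and + + +, are the double crossovers. Comparing them with the parentals, only the cu allele has switched, so cu is the middle locus and the order is e – cu – st.

cu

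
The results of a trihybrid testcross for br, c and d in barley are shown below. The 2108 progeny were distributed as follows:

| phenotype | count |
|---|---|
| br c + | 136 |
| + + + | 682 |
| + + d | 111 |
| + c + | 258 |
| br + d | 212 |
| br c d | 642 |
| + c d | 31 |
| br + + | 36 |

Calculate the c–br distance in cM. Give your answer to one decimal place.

25.5 cM

The two most frequent reciprocal classes, br c d and + + +, are the parental types, so the F1 was br c d / + + +.
The two rarest classes, + c d and br + +, are the double crossovers. Comparing them with the parentals, only the br allele has switched, so br is the middle locus and the order is c – br – d.
Crossovers in the c–br interval produce the single-crossover classes br + d and + c + (212 + 258 = 470) plus the double crossovers (67).
RF(c–br) = (470 + 67) / 2108 = 537/2108 = 0.2547 → 25.5 cM.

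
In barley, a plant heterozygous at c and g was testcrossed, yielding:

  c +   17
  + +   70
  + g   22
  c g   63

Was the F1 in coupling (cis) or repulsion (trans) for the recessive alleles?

The two most frequent classes are + + (70) and c g (63); these are the parental (non-recombinant) types.
So the F1 carried + + on one chromosome and c g on the other — the recessive alleles are on the same chromosome (cis / coupling).

cis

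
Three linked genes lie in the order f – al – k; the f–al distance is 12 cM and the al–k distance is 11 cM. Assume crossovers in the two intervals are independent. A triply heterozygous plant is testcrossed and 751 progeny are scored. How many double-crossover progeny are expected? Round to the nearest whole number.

10

Map distances give recombination frequencies of 0.120 and 0.110 for the two intervals.
With no interference, expected double-crossover frequency = 0.120 × 0.110 = 0.01320.
Expected number = 0.01320 × 751 = 9.91 ≈ 10.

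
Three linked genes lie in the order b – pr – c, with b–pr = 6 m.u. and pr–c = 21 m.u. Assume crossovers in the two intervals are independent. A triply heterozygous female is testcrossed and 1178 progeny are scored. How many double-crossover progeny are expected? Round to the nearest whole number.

15

Map distances give recombination frequencies of 0.060 and 0.210 for the two intervals.
With no interference, expected double-crossover frequency = 0.060 × 0.210 = 0.01260.
Expected number = 0.01260 × 1178 = 14.84 ≈ 15.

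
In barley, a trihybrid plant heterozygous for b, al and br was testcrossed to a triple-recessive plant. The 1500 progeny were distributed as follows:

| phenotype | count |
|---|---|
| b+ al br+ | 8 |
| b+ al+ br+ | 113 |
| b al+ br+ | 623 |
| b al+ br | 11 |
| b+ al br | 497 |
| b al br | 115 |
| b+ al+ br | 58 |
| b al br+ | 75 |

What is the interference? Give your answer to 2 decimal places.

0.24

The two most frequent reciprocal classes, b+ al br and b al+ br+, are the parental types, so the F1 was b+ al br / b al+ br+.
The two rarest classes, b+ al br+ and b al+ br, are the double crossovers. Comparing them with the parentals, only the br allele has switched, so br is the middle locus and the order is b – br – al.
b–br: (228 + 19)/1500 = 0.1647; br–al: (133 + 19)/1500 = 0.1013.
Expected DCO frequency = 0.1647 × 0.1013 ≈ 0.01668; observed = 19/1500 ≈ 0.01267.
Coefficient of coincidence = 0.01267/0.01668 ≈ 0.76; interference = 1 − 0.76 = 0.24.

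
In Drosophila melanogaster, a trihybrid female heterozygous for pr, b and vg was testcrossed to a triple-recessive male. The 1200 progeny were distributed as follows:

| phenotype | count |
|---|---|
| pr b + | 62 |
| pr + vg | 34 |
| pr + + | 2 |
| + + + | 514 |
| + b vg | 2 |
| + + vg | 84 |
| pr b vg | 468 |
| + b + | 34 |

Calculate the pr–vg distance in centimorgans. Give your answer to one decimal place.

12.5 centimorgans

The two most frequent reciprocal classes, + + + and pr b vg, are the parental types, so the F1 was + + + / pr b vg.
The two rarest classes, pr + + and + b vg, are the double crossovers. Comparing them with the parentals, only the pr allele has switched, so pr is the middle locus and the order is b – pr – vg.
Crossovers in the pr–vg interval produce the single-crossover classes + + vg and pr b + (84 + 62 = 146) plus the double crossovers (4).
RF(pr–vg) = (146 + 4) / 1200 = 150/1200 = 0.1250 → 12.5 centimorgans.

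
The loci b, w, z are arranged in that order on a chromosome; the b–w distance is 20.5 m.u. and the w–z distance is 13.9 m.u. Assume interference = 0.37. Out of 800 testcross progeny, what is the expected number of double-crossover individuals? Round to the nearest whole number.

14

Map distances give recombination frequencies of 0.205 and 0.139 for the two intervals.
With interference 0.37 (so coincidence = 0.63), expected double-crossover frequency = 0.205 × 0.139 × 0.63 = 0.01795.
Expected number = 0.01795 × 800 = 14.36 ≈ 14.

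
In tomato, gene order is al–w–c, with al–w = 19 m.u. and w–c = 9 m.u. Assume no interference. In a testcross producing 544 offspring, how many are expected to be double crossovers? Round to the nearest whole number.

Map distances give recombination frequencies of 0.190 and 0.090 for the two intervals.
With no interference, expected double-crossover frequency = 0.190 × 0.090 = 0.01710.
Expected number = 0.01710 × 544 = 9.30 ≈ 9.

9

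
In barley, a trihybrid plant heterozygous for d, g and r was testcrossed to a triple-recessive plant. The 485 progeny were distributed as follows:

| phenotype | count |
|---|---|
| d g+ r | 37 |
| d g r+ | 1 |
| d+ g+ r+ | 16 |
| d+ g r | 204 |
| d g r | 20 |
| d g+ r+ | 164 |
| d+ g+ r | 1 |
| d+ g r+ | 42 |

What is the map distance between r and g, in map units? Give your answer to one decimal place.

The two most frequent reciprocal classes, d+ g r and d g+ r+, are the parental types, so the F1 was d+ g r / d g+ r+.
The two rarest classes, d+ g+ r and d g r+, are the double crossovers. Comparing them with the parentals, only the g allele has switched, so g is the middle locus and the order is r – g – d.
Crossovers in the r–g interval produce the single-crossover classes d+ g r+ and d g+ r (42 + 37 = 79) plus the double crossovers (2).
RF(r–g) = (79 + 2) / 485 = 81/485 = 0.1670 → 16.7 map units.

16.7 map units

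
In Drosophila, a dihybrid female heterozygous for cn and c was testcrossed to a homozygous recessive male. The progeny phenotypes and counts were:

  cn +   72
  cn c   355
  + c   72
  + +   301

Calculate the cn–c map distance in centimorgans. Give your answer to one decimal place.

The two most frequent classes, + + (301) and cn c (355), are the parental types, so the F1 was + + / cn c.
The recombinant classes are + c and cn +: 72 + 72 = 144.
Recombination frequency = 144/800 = 0.1800 ≈ 18.0%, i.e. 18.0 centimorgans.

18.0 centimorgans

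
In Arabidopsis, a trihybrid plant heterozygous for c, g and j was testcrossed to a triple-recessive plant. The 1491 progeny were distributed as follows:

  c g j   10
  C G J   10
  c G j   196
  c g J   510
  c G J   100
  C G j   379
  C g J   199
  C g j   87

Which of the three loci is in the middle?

The two most frequent reciprocal classes, c g J and C G j, are the parental types, so the F1 was c g J / C G j.
The two rarest classes, c g j and C G J, are the double crossovers. Comparing them with the parentals, only the j allele has switched, so j is the middle locus and the order is c – j – g.

j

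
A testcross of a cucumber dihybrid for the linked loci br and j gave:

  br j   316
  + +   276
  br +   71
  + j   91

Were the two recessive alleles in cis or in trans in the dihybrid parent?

cis

The two most frequent classes are + + (276) and br j (316); these are the parental (non-recombinant) types.
So the F1 carried + + on one chromosome and br j on the other — the recessive alleles are on the same chromosome (cis / coupling).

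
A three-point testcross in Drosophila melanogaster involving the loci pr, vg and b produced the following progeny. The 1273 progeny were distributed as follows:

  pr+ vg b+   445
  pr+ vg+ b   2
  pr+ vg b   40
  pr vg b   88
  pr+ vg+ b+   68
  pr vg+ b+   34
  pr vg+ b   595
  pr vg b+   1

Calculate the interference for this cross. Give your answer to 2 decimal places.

0.69

The two most frequent reciprocal classes, pr+ vg b+ and pr vg+ b, are the parental types, so the F1 was pr+ vg b+ / pr vg+ b.
The two rarest classes, pr vg b+ and pr+ vg+ b, are the double crossovers. Comparing them with the parentals, only the pr allele has switched, so pr is the middle locus and the order is b – pr – vg.
b–pr: (74 + 3)/1273 = 0.0605; pr–vg: (156 + 3)/1273 = 0.1249.
Expected DCO frequency = 0.0605 × 0.1249 ≈ 0.00756; observed = 3/1273 ≈ 0.00236.
Coefficient of coincidence = 0.00236/0.00756 ≈ 0.31; interference = 1 − 0.31 = 0.69.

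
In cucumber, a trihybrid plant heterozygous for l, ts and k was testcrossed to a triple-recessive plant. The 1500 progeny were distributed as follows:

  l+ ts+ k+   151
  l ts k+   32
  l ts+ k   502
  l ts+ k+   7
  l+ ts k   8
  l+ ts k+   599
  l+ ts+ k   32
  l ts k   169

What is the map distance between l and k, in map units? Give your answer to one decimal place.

The two most frequent reciprocal classes, l ts+ k and l+ ts k+, are the parental types, so the F1 was l ts+ k / l+ ts k+.
The two rarest classes, l ts+ k+ and l+ ts k, are the double crossovers. Comparing them with the parentals, only the k allele has switched, so k is the middle locus and the order is ts – k – l.
Crossovers in the k–l interval produce the single-crossover classes l+ ts+ k and l ts k+ (32 + 32 = 64) plus the double crossovers (15).
RF(k–l) = (64 + 15) / 1500 = 79/1500 = 0.0527 → 5.3 map units.

5.3 map units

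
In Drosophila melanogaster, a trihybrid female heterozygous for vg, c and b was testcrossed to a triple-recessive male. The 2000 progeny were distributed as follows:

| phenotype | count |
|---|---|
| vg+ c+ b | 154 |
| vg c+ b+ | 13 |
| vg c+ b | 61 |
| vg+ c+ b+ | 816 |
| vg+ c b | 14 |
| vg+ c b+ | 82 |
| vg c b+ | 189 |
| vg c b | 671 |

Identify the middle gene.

The two most frequent reciprocal classes, vg+ c+ b+ and vg c b, are the parental types, so the F1 was vg+ c+ b+ / vg c b.
The two rarest classes, vg c+ b+ and vg+ c b, are the double crossovers. Comparing them with the parentals, only the vg allele has switched, so vg is the middle locus and the order is b – vg – c.

vg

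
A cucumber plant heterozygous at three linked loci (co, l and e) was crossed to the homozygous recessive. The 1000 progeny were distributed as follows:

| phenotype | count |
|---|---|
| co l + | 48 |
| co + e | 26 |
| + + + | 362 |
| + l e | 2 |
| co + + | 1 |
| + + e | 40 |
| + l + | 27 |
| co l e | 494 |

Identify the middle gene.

co

The two most frequent reciprocal classes, + + + and co l e, are the parental types, so the F1 was + + + / co l e.
The two rarest classes, co + + and + l e, are the double crossovers. Comparing them with the parentals, only the co allele has switched, so co is the middle locus and the order is l – co – e.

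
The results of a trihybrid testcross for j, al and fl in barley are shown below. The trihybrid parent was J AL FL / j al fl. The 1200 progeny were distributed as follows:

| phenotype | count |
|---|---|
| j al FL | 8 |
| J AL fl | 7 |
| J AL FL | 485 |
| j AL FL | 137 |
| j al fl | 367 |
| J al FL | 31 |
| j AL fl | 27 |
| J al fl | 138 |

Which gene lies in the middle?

fl

The two rarest classes, J AL fl and j al FL, are the double crossovers. Comparing them with the parentals, only the fl allele has switched, so fl is the middle locus and the order is al – fl – j.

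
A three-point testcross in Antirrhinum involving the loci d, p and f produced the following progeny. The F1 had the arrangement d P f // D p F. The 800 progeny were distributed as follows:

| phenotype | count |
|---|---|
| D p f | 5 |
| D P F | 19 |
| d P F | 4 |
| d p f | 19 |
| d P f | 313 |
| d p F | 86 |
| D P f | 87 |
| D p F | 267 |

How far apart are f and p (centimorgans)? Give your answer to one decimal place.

The two rarest classes, d P F and D p f, are the double crossovers. Comparing them with the parentals, only the f allele has switched, so f is the middle locus and the order is p – f – d.
Crossovers in the p–f interval produce the single-crossover classes d p f and D P F (19 + 19 = 38) plus the double crossovers (9).
RF(p–f) = (38 + 9) / 800 = 47/800 = 0.0587 → 5.9 centimorgans.

5.9 centimorgans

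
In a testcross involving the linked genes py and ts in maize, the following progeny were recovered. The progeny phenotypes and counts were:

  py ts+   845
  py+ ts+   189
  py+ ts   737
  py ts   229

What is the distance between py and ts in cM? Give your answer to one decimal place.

The two most frequent classes, py+ ts (737) and py ts+ (845), are the parental types, so the F1 was py+ ts / py ts+.
The recombinant classes are py+ ts+ and py ts: 189 + 229 = 418.
Recombination frequency = 418/2000 = 0.2090 ≈ 20.9%, i.e. 20.9 cM.

20.9 cM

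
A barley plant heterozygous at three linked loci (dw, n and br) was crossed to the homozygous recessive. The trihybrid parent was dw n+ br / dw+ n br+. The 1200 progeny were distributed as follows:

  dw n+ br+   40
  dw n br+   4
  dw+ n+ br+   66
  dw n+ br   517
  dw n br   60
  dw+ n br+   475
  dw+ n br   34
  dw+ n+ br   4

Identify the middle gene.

The two rarest classes, dw+ n+ br and dw n br+, are the double crossovers. Comparing them with the parentals, only the dw allele has switched, so dw is the middle locus and the order is n – dw – br.

dw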